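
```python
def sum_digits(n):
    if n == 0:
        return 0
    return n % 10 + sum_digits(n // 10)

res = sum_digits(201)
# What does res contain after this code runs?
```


sum_digits(201)
= 1 + sum_digits(20)
= 1 + 0 + sum_digits(2)
= 1 + 0 + 2 + sum_digits(0)
= 1 + 0 + 2 + 0
= 3


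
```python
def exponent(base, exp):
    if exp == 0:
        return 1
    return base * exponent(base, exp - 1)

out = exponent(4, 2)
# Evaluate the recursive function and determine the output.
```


exponent(4, 2)
= 4 * exponent(4, 1)
= 4 * 4 * exponent(4, 0)
= 4 * 4 * 1
= 16


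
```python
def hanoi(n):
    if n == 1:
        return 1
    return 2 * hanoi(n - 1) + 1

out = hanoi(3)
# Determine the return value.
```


hanoi(3)
= 2 * hanoi(2) + 1
= 2 * (2 * hanoi(1) + 1) + 1
Now compute bottom-up:
hanoi(1) = 1
hanoi(2) = 2 * 1 + 1 = 3
hanoi(3) = 2 * 3 + 1 = 7
= 7


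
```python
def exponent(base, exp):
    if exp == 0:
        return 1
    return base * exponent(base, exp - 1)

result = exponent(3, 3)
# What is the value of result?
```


exponent(3, 3)
= 3 * exponent(3, 2)
= 3 * 3 * exponent(3, 1)
= 3 * 3 * 3 * exponent(3, 0)
= 3 * 3 * 3 * 1
= 27


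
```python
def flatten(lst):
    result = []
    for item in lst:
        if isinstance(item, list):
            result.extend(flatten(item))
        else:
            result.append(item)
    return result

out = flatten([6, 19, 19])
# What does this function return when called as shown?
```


flatten([6, 19, 19])
Processing each element:
  6 is not a list -> append 6
  19 is not a list -> append 19
  19 is not a list -> append 19
= [6, 19, 19]


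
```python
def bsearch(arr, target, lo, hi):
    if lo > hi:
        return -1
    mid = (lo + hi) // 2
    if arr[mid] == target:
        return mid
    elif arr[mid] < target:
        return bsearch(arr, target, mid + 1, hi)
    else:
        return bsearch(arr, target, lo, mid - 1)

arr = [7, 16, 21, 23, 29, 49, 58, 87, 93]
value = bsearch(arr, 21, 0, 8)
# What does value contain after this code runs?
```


bsearch(arr, 21, 0, 8)
lo=0, hi=8, mid=4, arr[mid]=29
29 > 21, search left half
lo=0, hi=3, mid=1, arr[mid]=16
16 < 21, search right half
lo=2, hi=3, mid=2, arr[mid]=21
arr[2] == 21, found at index 2
= 2


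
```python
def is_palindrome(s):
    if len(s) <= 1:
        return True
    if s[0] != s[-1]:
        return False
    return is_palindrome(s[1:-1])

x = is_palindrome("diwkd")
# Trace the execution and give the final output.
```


is_palindrome("diwkd")
"diwkd": s[0]='d' == s[-1]='d' -> is_palindrome("iwk")
"iwk": s[0]='i' != s[-1]='k' -> False
= False


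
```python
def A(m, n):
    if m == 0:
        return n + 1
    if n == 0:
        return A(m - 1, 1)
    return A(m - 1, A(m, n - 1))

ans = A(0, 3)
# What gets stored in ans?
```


A(0, 3)
m == 0: return 3 + 1 = 4
= 4


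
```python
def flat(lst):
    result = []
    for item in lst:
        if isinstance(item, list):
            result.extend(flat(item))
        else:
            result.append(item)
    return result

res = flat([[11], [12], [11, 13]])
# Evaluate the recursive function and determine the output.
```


flat([[11], [12], [11, 13]])
Processing each element:
  [11] is a list -> flat recursively -> [11]
  [12] is a list -> flat recursively -> [12]
  [11, 13] is a list -> flat recursively -> [11, 13]
= [11, 12, 11, 13]


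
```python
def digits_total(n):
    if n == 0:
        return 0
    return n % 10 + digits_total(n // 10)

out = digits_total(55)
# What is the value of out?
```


digits_total(55)
= 5 + digits_total(5)
= 5 + 5 + digits_total(0)
= 5 + 5 + 0
= 10


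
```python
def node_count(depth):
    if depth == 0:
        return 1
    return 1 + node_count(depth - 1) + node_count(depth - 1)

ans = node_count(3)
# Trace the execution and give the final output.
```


node_count(3)
= 1 + node_count(2) + node_count(2)
= 1 + 2 * node_count(2)
node_count(k) = 2^(k+1) - 1
node_count(0) = 1
node_count(1) = 3
node_count(2) = 7
node_count(3) = 15
node_count(3) = 2^4 - 1 = 15


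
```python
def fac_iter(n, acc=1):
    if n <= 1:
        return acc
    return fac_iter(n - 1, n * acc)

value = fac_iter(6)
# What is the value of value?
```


fac_iter(6, 1)
= fac_iter(5, 6 * 1) = fac_iter(5, 6)
= fac_iter(4, 5 * 6) = fac_iter(4, 30)
= fac_iter(3, 4 * 30) = fac_iter(3, 120)
= fac_iter(2, 3 * 120) = fac_iter(2, 360)
= fac_iter(1, 2 * 360) = fac_iter(1, 720)
n <= 1, return acc = 720


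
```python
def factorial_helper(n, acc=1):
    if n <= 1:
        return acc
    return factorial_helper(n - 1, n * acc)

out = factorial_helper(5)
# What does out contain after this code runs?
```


factorial_helper(5, 1)
= factorial_helper(4, 5 * 1) = factorial_helper(4, 5)
= factorial_helper(3, 4 * 5) = factorial_helper(3, 20)
= factorial_helper(2, 3 * 20) = factorial_helper(2, 60)
= factorial_helper(1, 2 * 60) = factorial_helper(1, 120)
n <= 1, return acc = 120


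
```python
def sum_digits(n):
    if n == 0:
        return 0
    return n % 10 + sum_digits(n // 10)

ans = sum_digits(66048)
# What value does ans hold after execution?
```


sum_digits(66048)
= 8 + sum_digits(6604)
= 8 + 4 + sum_digits(660)
= 8 + 4 + 0 + sum_digits(66)
= 8 + 4 + 0 + 6 + sum_digits(6)
= 8 + 4 + 0 + 6 + 6 + sum_digits(0)
= 8 + 4 + 0 + 6 + 6 + 0
= 24


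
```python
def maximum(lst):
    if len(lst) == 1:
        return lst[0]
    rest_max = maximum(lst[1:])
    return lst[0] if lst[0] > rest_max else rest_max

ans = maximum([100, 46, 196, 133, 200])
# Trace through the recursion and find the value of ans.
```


maximum([100, 46, 196, 133, 200])
= compare 100 with maximum([46, 196, 133, 200])
= compare 46 with maximum([196, 133, 200])
= compare 196 with maximum([133, 200])
= compare 133 with maximum([200])
Base: maximum([200]) = 200
compare 133 with 200: max = 200
compare 196 with 200: max = 200
compare 46 with 200: max = 200
compare 100 with 200: max = 200
= 200


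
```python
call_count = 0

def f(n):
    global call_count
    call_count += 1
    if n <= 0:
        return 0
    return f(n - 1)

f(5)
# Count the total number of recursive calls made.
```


f(5) calls f(4) calls ... calls f(0)
Total calls: 5 + 1 (for base case) = 6


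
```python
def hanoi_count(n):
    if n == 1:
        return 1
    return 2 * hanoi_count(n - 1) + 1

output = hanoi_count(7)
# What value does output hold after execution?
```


hanoi_count(7)
= 2 * hanoi_count(6) + 1
= 2 * (2 * hanoi_count(5) + 1) + 1
= 2 * (2 * (2 * hanoi_count(4) + 1) + 1) + 1
= 2 * (2 * (2 * (2 * hanoi_count(3) + 1) + 1) + 1) + 1
= 2 * (2 * (2 * (2 * (2 * hanoi_count(2) + 1) + 1) + 1) + 1) + 1
= 2 * (2 * (2 * (2 * (2 * (2 * hanoi_count(1) + 1) + 1) + 1) + 1) + 1) + 1
Now compute bottom-up:
hanoi_count(1) = 1
hanoi_count(2) = 2 * 1 + 1 = 3
hanoi_count(3) = 2 * 3 + 1 = 7
hanoi_count(4) = 2 * 7 + 1 = 15
hanoi_count(5) = 2 * 15 + 1 = 31
hanoi_count(6) = 2 * 31 + 1 = 63
hanoi_count(7) = 2 * 63 + 1 = 127
= 127


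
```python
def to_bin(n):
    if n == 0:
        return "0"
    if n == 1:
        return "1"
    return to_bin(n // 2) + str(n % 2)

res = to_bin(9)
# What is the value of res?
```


to_bin(9)
= to_bin(4) + "1"
= to_bin(2) + "0" + "1"
= to_bin(1) + "0" + "0" + "1"
= "1" + "0" + "0" + "1"
= "1001"


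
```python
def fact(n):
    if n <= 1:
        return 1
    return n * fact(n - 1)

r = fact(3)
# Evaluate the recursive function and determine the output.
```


fact(3)
= 3 * fact(2)
= 3 * 2 * fact(1)
= 3 * 2 * 1
= 6


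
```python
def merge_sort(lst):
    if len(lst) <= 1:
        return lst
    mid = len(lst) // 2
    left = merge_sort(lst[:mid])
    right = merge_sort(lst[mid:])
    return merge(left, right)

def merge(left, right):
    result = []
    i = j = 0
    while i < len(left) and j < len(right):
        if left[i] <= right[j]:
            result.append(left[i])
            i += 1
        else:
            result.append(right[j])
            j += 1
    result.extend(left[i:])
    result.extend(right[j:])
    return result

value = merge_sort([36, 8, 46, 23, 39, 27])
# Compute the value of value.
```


merge_sort([36, 8, 46, 23, 39, 27])
Split into [36, 8, 46] and [23, 39, 27]
Left sorted: [8, 36, 46]
Right sorted: [23, 27, 39]
Merge [8, 36, 46] and [23, 27, 39]
= [8, 23, 27, 36, 39, 46]


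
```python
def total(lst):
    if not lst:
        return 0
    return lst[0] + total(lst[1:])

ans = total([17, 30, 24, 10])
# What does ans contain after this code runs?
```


total([17, 30, 24, 10])
= 17 + total([30, 24, 10])
= 17 + 30 + total([24, 10])
= 17 + 30 + 24 + total([10])
= 17 + 30 + 24 + 10 + total([])
= 17 + 30 + 24 + 10 + 0
= 81


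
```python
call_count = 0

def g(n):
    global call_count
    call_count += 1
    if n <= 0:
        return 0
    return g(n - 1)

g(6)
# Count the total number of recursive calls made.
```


g(6) calls g(5) calls ... calls g(0)
Total calls: 6 + 1 (for base case) = 7


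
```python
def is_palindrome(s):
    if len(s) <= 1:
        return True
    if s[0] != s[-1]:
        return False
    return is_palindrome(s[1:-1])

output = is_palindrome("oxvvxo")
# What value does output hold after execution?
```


is_palindrome("oxvvxo")
"oxvvxo": s[0]='o' == s[-1]='o' -> is_palindrome("xvvx")
"xvvx": s[0]='x' == s[-1]='x' -> is_palindrome("vv")
"vv": s[0]='v' == s[-1]='v' -> is_palindrome("")
"": len <= 1 -> True
= True


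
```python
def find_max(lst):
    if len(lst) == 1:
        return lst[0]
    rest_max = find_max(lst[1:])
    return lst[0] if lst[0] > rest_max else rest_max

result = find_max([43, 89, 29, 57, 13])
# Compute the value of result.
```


find_max([43, 89, 29, 57, 13])
= compare 43 with find_max([89, 29, 57, 13])
= compare 89 with find_max([29, 57, 13])
= compare 29 with find_max([57, 13])
= compare 57 with find_max([13])
Base: find_max([13]) = 13
compare 57 with 13: max = 57
compare 29 with 57: max = 57
compare 89 with 57: max = 89
compare 43 with 89: max = 89
= 89


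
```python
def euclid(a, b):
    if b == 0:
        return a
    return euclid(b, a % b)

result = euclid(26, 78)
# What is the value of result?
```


euclid(26, 78)
= euclid(78, 26 % 78) = euclid(78, 26)
= euclid(26, 78 % 26) = euclid(26, 0)
b == 0, return a = 26


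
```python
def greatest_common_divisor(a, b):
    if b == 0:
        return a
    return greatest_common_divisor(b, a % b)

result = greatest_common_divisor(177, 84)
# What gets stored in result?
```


greatest_common_divisor(177, 84)
= greatest_common_divisor(84, 177 % 84) = greatest_common_divisor(84, 9)
= greatest_common_divisor(9, 84 % 9) = greatest_common_divisor(9, 3)
= greatest_common_divisor(3, 9 % 3) = greatest_common_divisor(3, 0)
b == 0, return a = 3


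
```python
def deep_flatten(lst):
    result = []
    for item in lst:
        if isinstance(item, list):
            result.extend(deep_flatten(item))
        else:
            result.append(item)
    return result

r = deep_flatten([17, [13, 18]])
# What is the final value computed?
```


deep_flatten([17, [13, 18]])
Processing each element:
  17 is not a list -> append 17
  [13, 18] is a list -> deep_flatten recursively -> [13, 18]
= [17, 13, 18]


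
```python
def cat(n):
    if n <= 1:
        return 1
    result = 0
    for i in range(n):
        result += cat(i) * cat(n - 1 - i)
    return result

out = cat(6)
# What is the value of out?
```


cat(6)
= sum of cat(i) * cat(6-1-i) for i in 0..5
First compute sub-values bottom-up:
  cat(0) = 1, cat(1) = 1
  cat(2) = 1*1 + 1*1 = 2
  cat(3) = 1*2 + 1*1 + 2*1 = 5
  cat(4) = 1*5 + 1*2 + 2*1 + 5*1 = 14
  cat(5) = 1*14 + 1*5 + 2*2 + 5*1 + 14*1 = 42
Now cat(6):
  cat(0)*cat(5) = 1*42 = 42
  cat(1)*cat(4) = 1*14 = 14
  cat(2)*cat(3) = 2*5 = 10
  cat(3)*cat(2) = 5*2 = 10
  cat(4)*cat(1) = 14*1 = 14
  cat(5)*cat(0) = 42*1 = 42
= 42 + 14 + 10 + 10 + 14 + 42
= 132


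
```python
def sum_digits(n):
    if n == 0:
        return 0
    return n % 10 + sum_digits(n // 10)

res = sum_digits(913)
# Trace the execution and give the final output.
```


sum_digits(913)
= 3 + sum_digits(91)
= 3 + 1 + sum_digits(9)
= 3 + 1 + 9 + sum_digits(0)
= 3 + 1 + 9 + 0
= 13


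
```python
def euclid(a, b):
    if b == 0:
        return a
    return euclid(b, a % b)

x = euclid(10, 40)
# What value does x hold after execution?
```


euclid(10, 40)
= euclid(40, 10 % 40) = euclid(40, 10)
= euclid(10, 40 % 10) = euclid(10, 0)
b == 0, return a = 10


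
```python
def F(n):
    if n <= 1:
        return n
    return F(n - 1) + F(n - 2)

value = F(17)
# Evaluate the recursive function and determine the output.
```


F(17)
= F(16) + F(15)
= (F(15) + F(14)) + F(15)
Computing bottom-up: F(0)=0, F(1)=1, F(2)=1, F(3)=2, F(4)=3, F(5)=5, F(6)=8, F(7)=13, F(8)=21, F(9)=34, F(10)=55, F(11)=89, F(12)=144, F(13)=233, F(14)=377, F(15)=610, F(16)=987, F(17)=1597
= 1597


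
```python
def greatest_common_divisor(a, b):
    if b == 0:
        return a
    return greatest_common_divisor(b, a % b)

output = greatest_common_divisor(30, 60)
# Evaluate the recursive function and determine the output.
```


greatest_common_divisor(30, 60)
= greatest_common_divisor(60, 30 % 60) = greatest_common_divisor(60, 30)
= greatest_common_divisor(30, 60 % 30) = greatest_common_divisor(30, 0)
b == 0, return a = 30


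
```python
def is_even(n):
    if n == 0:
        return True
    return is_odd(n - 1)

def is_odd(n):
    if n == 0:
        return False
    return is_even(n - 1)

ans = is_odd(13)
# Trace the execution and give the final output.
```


is_odd(13)
= is_even(12)
= is_odd(11)
= is_even(10)
= is_odd(9)
= is_even(8)
= is_odd(7)
= is_even(6)
= is_odd(5)
= is_even(4)
= is_odd(3)
= is_even(2)
= is_odd(1)
= is_even(0)
n == 0: return True
= True


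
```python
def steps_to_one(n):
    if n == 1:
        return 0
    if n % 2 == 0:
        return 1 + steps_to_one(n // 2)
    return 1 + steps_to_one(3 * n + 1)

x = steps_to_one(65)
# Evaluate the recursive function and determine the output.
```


steps_to_one(65)
65 is odd -> 3*65+1 = 196 -> steps_to_one(196)
196 is even -> steps_to_one(98)
98 is even -> steps_to_one(49)
49 is odd -> 3*49+1 = 148 -> steps_to_one(148)
148 is even -> steps_to_one(74)
74 is even -> steps_to_one(37)
37 is odd -> 3*37+1 = 112 -> steps_to_one(112)
112 is even -> steps_to_one(56)
56 is even -> steps_to_one(28)
28 is even -> steps_to_one(14)
14 is even -> steps_to_one(7)
7 is odd -> 3*7+1 = 22 -> steps_to_one(22)
22 is even -> steps_to_one(11)
11 is odd -> 3*11+1 = 34 -> steps_to_one(34)
34 is even -> steps_to_one(17)
17 is odd -> 3*17+1 = 52 -> steps_to_one(52)
52 is even -> steps_to_one(26)
26 is even -> steps_to_one(13)
13 is odd -> 3*13+1 = 40 -> steps_to_one(40)
40 is even -> steps_to_one(20)
20 is even -> steps_to_one(10)
10 is even -> steps_to_one(5)
5 is odd -> 3*5+1 = 16 -> steps_to_one(16)
16 is even -> steps_to_one(8)
8 is even -> steps_to_one(4)
4 is even -> steps_to_one(2)
2 is even -> steps_to_one(1)
Reached 1 after 27 steps
= 27


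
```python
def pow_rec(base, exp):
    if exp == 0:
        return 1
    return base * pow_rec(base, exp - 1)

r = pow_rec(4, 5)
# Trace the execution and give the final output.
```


pow_rec(4, 5)
= 4 * pow_rec(4, 4)
= 4 * 4 * pow_rec(4, 3)
= 4 * 4 * 4 * pow_rec(4, 2)
= 4 * 4 * 4 * 4 * pow_rec(4, 1)
= 4 * 4 * 4 * 4 * 4 * pow_rec(4, 0)
= 4 * 4 * 4 * 4 * 4 * 1
= 1024


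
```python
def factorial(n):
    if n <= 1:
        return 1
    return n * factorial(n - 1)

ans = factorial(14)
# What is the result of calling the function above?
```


factorial(14)
= 14 * factorial(13)
= 14 * 13 * factorial(12)
= 14 * 13 * 12 * factorial(11)
= 14 * 13 * 12 * 11 * factorial(10)
= 14 * 13 * 12 * 11 * 10 * factorial(9)
= 14 * 13 * 12 * 11 * 10 * 9 * factorial(8)
= 14 * 13 * 12 * 11 * 10 * 9 * 8 * factorial(7)
= 14 * 13 * 12 * 11 * 10 * 9 * 8 * 7 * factorial(6)
= 14 * 13 * 12 * 11 * 10 * 9 * 8 * 7 * 6 * factorial(5)
= 14 * 13 * 12 * 11 * 10 * 9 * 8 * 7 * 6 * 5 * factorial(4)
= 14 * 13 * 12 * 11 * 10 * 9 * 8 * 7 * 6 * 5 * 4 * factorial(3)
= 14 * 13 * 12 * 11 * 10 * 9 * 8 * 7 * 6 * 5 * 4 * 3 * factorial(2)
= 14 * 13 * 12 * 11 * 10 * 9 * 8 * 7 * 6 * 5 * 4 * 3 * 2 * factorial(1)
= 14 * 13 * 12 * 11 * 10 * 9 * 8 * 7 * 6 * 5 * 4 * 3 * 2 * 1
= 87178291200


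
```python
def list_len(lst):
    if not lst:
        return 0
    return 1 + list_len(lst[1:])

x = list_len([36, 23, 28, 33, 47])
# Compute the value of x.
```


list_len([36, 23, 28, 33, 47])
= 1 + list_len([23, 28, 33, 47])
= 1 + 1 + list_len([28, 33, 47])
= 1 + 1 + 1 + list_len([33, 47])
= 1 + 1 + 1 + 1 + list_len([47])
= 1 + 1 + 1 + 1 + 1 + list_len([])
= 1 + 1 + 1 + 1 + 1 + 0
= 5


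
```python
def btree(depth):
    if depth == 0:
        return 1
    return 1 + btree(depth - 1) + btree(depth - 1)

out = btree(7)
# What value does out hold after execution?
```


btree(7)
= 1 + btree(6) + btree(6)
= 1 + 2 * btree(6)
btree(k) = 2^(k+1) - 1
btree(0) = 1
btree(1) = 3
btree(2) = 7
btree(3) = 15
btree(4) = 31
btree(7) = 2^8 - 1 = 255


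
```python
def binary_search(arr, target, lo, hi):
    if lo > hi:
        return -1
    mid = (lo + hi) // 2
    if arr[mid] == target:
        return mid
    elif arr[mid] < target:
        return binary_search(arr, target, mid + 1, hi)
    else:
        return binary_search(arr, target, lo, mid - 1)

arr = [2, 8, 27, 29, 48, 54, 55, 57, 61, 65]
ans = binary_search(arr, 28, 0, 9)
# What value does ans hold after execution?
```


binary_search(arr, 28, 0, 9)
lo=0, hi=9, mid=4, arr[mid]=48
48 > 28, search left half
lo=0, hi=3, mid=1, arr[mid]=8
8 < 28, search right half
lo=2, hi=3, mid=2, arr[mid]=27
27 < 28, search right half
lo=3, hi=3, mid=3, arr[mid]=29
29 > 28, search left half
lo > hi, target not found, return -1
= -1


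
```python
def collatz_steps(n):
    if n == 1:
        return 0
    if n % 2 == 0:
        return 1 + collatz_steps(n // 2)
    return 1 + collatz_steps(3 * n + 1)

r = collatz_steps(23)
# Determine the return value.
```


collatz_steps(23)
23 is odd -> 3*23+1 = 70 -> collatz_steps(70)
70 is even -> collatz_steps(35)
35 is odd -> 3*35+1 = 106 -> collatz_steps(106)
106 is even -> collatz_steps(53)
53 is odd -> 3*53+1 = 160 -> collatz_steps(160)
160 is even -> collatz_steps(80)
80 is even -> collatz_steps(40)
40 is even -> collatz_steps(20)
20 is even -> collatz_steps(10)
10 is even -> collatz_steps(5)
5 is odd -> 3*5+1 = 16 -> collatz_steps(16)
16 is even -> collatz_steps(8)
8 is even -> collatz_steps(4)
4 is even -> collatz_steps(2)
2 is even -> collatz_steps(1)
Reached 1 after 15 steps
= 15


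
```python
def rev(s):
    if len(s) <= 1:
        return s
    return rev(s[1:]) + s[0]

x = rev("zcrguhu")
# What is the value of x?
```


rev("zcrguhu")
= rev("crguhu") + "z"
= rev("rguhu") + "c" + "z"
= rev("guhu") + "r" + "c" + "z"
= rev("uhu") + "g" + "r" + "c" + "z"
= rev("hu") + "u" + "g" + "r" + "c" + "z"
= rev("u") + "h" + "u" + "g" + "r" + "c" + "z"
= "u" + "h" + "u" + "g" + "r" + "c" + "z"
= "uhugrcz"


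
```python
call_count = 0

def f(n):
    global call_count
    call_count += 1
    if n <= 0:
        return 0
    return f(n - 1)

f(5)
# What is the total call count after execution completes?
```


f(5) calls f(4) calls ... calls f(0)
Total calls: 5 + 1 (for base case) = 6


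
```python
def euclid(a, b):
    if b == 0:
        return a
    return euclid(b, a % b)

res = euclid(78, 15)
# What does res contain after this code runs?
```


euclid(78, 15)
= euclid(15, 78 % 15) = euclid(15, 3)
= euclid(3, 15 % 3) = euclid(3, 0)
b == 0, return a = 3


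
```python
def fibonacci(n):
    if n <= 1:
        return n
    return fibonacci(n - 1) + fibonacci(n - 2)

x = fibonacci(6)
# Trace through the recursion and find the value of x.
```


fibonacci(6)
= fibonacci(5) + fibonacci(4)
= (fibonacci(4) + fibonacci(3)) + fibonacci(4)
Computing bottom-up: fibonacci(0)=0, fibonacci(1)=1, fibonacci(2)=1, fibonacci(3)=2, fibonacci(4)=3, fibonacci(5)=5, fibonacci(6)=8
= 8


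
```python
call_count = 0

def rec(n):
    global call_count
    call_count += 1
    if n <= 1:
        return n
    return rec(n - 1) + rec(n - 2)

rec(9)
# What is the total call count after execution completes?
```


rec(9) calls rec(8) and rec(7); each non-base call branches into two more.
Let C(k) = total number of calls made by rec(k), including the call to rec(k) itself.
Base cases: C(0) = 1, C(1) = 1
Recurrence: C(k) = 1 + C(k-1) + C(k-2)
  C(2) = 1 + C(1) + C(0) = 1 + 1 + 1 = 3
  C(3) = 1 + C(2) + C(1) = 1 + 3 + 1 = 5
  C(4) = 1 + C(3) + C(2) = 1 + 5 + 3 = 9
  C(5) = 1 + C(4) + C(3) = 1 + 9 + 5 = 15
  C(6) = 1 + C(5) + C(4) = 1 + 15 + 9 = 25
  C(7) = 1 + C(6) + C(5) = 1 + 25 + 15 = 41
  C(8) = 1 + C(7) + C(6) = 1 + 41 + 25 = 67
  C(9) = 1 + C(8) + C(7) = 1 + 67 + 41 = 109
Total calls = C(9) = 109


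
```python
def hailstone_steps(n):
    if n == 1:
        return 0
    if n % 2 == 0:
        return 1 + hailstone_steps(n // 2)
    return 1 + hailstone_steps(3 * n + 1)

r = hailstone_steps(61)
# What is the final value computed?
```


hailstone_steps(61)
61 is odd -> 3*61+1 = 184 -> hailstone_steps(184)
184 is even -> hailstone_steps(92)
92 is even -> hailstone_steps(46)
46 is even -> hailstone_steps(23)
23 is odd -> 3*23+1 = 70 -> hailstone_steps(70)
70 is even -> hailstone_steps(35)
35 is odd -> 3*35+1 = 106 -> hailstone_steps(106)
106 is even -> hailstone_steps(53)
53 is odd -> 3*53+1 = 160 -> hailstone_steps(160)
160 is even -> hailstone_steps(80)
80 is even -> hailstone_steps(40)
40 is even -> hailstone_steps(20)
20 is even -> hailstone_steps(10)
10 is even -> hailstone_steps(5)
5 is odd -> 3*5+1 = 16 -> hailstone_steps(16)
16 is even -> hailstone_steps(8)
8 is even -> hailstone_steps(4)
4 is even -> hailstone_steps(2)
2 is even -> hailstone_steps(1)
Reached 1 after 19 steps
= 19


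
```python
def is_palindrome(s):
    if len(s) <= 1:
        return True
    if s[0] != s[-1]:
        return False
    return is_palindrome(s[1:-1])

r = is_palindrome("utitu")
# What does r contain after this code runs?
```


is_palindrome("utitu")
"utitu": s[0]='u' == s[-1]='u' -> is_palindrome("tit")
"tit": s[0]='t' == s[-1]='t' -> is_palindrome("i")
"i": len <= 1 -> True
= True


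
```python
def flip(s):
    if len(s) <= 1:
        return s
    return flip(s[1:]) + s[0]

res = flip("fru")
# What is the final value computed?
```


flip("fru")
= flip("ru") + "f"
= flip("u") + "r" + "f"
= "u" + "r" + "f"
= "urf"


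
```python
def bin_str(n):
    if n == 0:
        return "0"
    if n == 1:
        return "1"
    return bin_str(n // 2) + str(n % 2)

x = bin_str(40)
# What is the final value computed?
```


bin_str(40)
= bin_str(20) + "0"
= bin_str(10) + "0" + "0"
= bin_str(5) + "0" + "0" + "0"
= bin_str(2) + "1" + "0" + "0" + "0"
= bin_str(1) + "0" + "1" + "0" + "0" + "0"
= "1" + "0" + "1" + "0" + "0" + "0"
= "101000"


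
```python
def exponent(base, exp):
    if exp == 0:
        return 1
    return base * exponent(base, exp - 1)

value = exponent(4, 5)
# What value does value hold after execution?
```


exponent(4, 5)
= 4 * exponent(4, 4)
= 4 * 4 * exponent(4, 3)
= 4 * 4 * 4 * exponent(4, 2)
= 4 * 4 * 4 * 4 * exponent(4, 1)
= 4 * 4 * 4 * 4 * 4 * exponent(4, 0)
= 4 * 4 * 4 * 4 * 4 * 1
= 1024


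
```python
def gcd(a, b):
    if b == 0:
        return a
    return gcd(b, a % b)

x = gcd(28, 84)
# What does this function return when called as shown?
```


gcd(28, 84)
= gcd(84, 28 % 84) = gcd(84, 28)
= gcd(28, 84 % 28) = gcd(28, 0)
b == 0, return a = 28


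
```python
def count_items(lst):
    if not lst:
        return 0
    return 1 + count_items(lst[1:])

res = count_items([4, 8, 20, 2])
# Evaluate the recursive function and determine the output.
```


count_items([4, 8, 20, 2])
= 1 + count_items([8, 20, 2])
= 1 + 1 + count_items([20, 2])
= 1 + 1 + 1 + count_items([2])
= 1 + 1 + 1 + 1 + count_items([])
= 1 + 1 + 1 + 1 + 0
= 4


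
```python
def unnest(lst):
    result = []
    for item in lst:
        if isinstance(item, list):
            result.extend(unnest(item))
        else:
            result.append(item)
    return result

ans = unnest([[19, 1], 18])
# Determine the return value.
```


unnest([[19, 1], 18])
Processing each element:
  [19, 1] is a list -> unnest recursively -> [19, 1]
  18 is not a list -> append 18
= [19, 1, 18]


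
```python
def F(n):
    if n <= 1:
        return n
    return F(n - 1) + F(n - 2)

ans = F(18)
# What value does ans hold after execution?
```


F(18)
= F(17) + F(16)
= (F(16) + F(15)) + F(16)
Computing bottom-up: F(0)=0, F(1)=1, F(2)=1, F(3)=2, F(4)=3, F(5)=5, F(6)=8, F(7)=13, F(8)=21, F(9)=34, F(10)=55, F(11)=89, F(12)=144, F(13)=233, F(14)=377, F(15)=610, F(16)=987, F(17)=1597, F(18)=2584
= 2584


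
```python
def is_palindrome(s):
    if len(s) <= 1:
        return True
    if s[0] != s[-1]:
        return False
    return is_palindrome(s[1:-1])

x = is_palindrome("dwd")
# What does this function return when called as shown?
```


is_palindrome("dwd")
"dwd": s[0]='d' == s[-1]='d' -> is_palindrome("w")
"w": len <= 1 -> True
= True


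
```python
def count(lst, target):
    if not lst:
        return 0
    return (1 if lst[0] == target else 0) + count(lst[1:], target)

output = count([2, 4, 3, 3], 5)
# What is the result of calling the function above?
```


count([2, 4, 3, 3], 5)
lst[0]=2 != 5: 0 + count([4, 3, 3], 5)
lst[0]=4 != 5: 0 + count([3, 3], 5)
lst[0]=3 != 5: 0 + count([3], 5)
lst[0]=3 != 5: 0 + count([], 5)
= 0


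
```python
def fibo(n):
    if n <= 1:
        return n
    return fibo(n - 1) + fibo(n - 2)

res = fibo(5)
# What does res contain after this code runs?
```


fibo(5)
= fibo(4) + fibo(3)
= (fibo(3) + fibo(2)) + fibo(3)
Computing bottom-up: fibo(0)=0, fibo(1)=1, fibo(2)=1, fibo(3)=2, fibo(4)=3, fibo(5)=5
= 5


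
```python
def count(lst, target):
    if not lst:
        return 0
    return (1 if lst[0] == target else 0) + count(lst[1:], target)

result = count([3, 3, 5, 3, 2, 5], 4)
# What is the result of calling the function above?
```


count([3, 3, 5, 3, 2, 5], 4)
lst[0]=3 != 4: 0 + count([3, 5, 3, 2, 5], 4)
lst[0]=3 != 4: 0 + count([5, 3, 2, 5], 4)
lst[0]=5 != 4: 0 + count([3, 2, 5], 4)
lst[0]=3 != 4: 0 + count([2, 5], 4)
lst[0]=2 != 4: 0 + count([5], 4)
lst[0]=5 != 4: 0 + count([], 4)
= 0


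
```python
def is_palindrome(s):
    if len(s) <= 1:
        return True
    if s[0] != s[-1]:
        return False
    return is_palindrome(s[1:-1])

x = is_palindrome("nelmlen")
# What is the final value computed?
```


is_palindrome("nelmlen")
"nelmlen": s[0]='n' == s[-1]='n' -> is_palindrome("elmle")
"elmle": s[0]='e' == s[-1]='e' -> is_palindrome("lml")
"lml": s[0]='l' == s[-1]='l' -> is_palindrome("m")
"m": len <= 1 -> True
= True


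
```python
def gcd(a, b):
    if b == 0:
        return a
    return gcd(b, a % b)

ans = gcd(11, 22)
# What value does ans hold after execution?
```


gcd(11, 22)
= gcd(22, 11 % 22) = gcd(22, 11)
= gcd(11, 22 % 11) = gcd(11, 0)
b == 0, return a = 11


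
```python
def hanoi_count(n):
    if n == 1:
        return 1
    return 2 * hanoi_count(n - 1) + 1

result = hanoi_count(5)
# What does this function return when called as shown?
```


hanoi_count(5)
= 2 * hanoi_count(4) + 1
= 2 * (2 * hanoi_count(3) + 1) + 1
= 2 * (2 * (2 * hanoi_count(2) + 1) + 1) + 1
= 2 * (2 * (2 * (2 * hanoi_count(1) + 1) + 1) + 1) + 1
Now compute bottom-up:
hanoi_count(1) = 1
hanoi_count(2) = 2 * 1 + 1 = 3
hanoi_count(3) = 2 * 3 + 1 = 7
hanoi_count(4) = 2 * 7 + 1 = 15
hanoi_count(5) = 2 * 15 + 1 = 31
= 31


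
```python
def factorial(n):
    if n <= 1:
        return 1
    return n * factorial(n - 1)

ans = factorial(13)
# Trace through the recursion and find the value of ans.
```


factorial(13)
= 13 * factorial(12)
= 13 * 12 * factorial(11)
= 13 * 12 * 11 * factorial(10)
= 13 * 12 * 11 * 10 * factorial(9)
= 13 * 12 * 11 * 10 * 9 * factorial(8)
= 13 * 12 * 11 * 10 * 9 * 8 * factorial(7)
= 13 * 12 * 11 * 10 * 9 * 8 * 7 * factorial(6)
= 13 * 12 * 11 * 10 * 9 * 8 * 7 * 6 * factorial(5)
= 13 * 12 * 11 * 10 * 9 * 8 * 7 * 6 * 5 * factorial(4)
= 13 * 12 * 11 * 10 * 9 * 8 * 7 * 6 * 5 * 4 * factorial(3)
= 13 * 12 * 11 * 10 * 9 * 8 * 7 * 6 * 5 * 4 * 3 * factorial(2)
= 13 * 12 * 11 * 10 * 9 * 8 * 7 * 6 * 5 * 4 * 3 * 2 * factorial(1)
= 13 * 12 * 11 * 10 * 9 * 8 * 7 * 6 * 5 * 4 * 3 * 2 * 1
= 6227020800


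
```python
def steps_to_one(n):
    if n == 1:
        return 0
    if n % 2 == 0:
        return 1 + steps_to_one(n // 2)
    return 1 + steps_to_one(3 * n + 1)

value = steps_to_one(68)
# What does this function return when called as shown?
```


steps_to_one(68)
68 is even -> steps_to_one(34)
34 is even -> steps_to_one(17)
17 is odd -> 3*17+1 = 52 -> steps_to_one(52)
52 is even -> steps_to_one(26)
26 is even -> steps_to_one(13)
13 is odd -> 3*13+1 = 40 -> steps_to_one(40)
40 is even -> steps_to_one(20)
20 is even -> steps_to_one(10)
10 is even -> steps_to_one(5)
5 is odd -> 3*5+1 = 16 -> steps_to_one(16)
16 is even -> steps_to_one(8)
8 is even -> steps_to_one(4)
4 is even -> steps_to_one(2)
2 is even -> steps_to_one(1)
Reached 1 after 14 steps
= 14


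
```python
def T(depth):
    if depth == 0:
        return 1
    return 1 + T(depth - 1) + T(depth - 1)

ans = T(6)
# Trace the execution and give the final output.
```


T(6)
= 1 + T(5) + T(5)
= 1 + 2 * T(5)
T(k) = 2^(k+1) - 1
T(0) = 1
T(1) = 3
T(2) = 7
T(3) = 15
T(4) = 31
T(6) = 2^7 - 1 = 127


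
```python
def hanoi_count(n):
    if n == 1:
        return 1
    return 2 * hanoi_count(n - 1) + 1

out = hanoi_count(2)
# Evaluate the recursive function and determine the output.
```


hanoi_count(2)
= 2 * hanoi_count(1) + 1
Now compute bottom-up:
hanoi_count(1) = 1
hanoi_count(2) = 2 * 1 + 1 = 3
= 3


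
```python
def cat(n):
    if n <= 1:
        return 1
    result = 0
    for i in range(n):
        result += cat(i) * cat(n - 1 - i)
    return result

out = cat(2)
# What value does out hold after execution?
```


cat(2)
= sum of cat(i) * cat(2-1-i) for i in 0..1
  cat(0)*cat(1) = 1*1 = 1
  cat(1)*cat(0) = 1*1 = 1
= 1 + 1
= 2


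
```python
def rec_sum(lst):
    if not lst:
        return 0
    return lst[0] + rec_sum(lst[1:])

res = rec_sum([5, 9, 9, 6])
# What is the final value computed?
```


rec_sum([5, 9, 9, 6])
= 5 + rec_sum([9, 9, 6])
= 5 + 9 + rec_sum([9, 6])
= 5 + 9 + 9 + rec_sum([6])
= 5 + 9 + 9 + 6 + rec_sum([])
= 5 + 9 + 9 + 6 + 0
= 29


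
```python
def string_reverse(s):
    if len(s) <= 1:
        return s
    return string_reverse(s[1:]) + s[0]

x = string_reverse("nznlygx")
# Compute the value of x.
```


string_reverse("nznlygx")
= string_reverse("znlygx") + "n"
= string_reverse("nlygx") + "z" + "n"
= string_reverse("lygx") + "n" + "z" + "n"
= string_reverse("ygx") + "l" + "n" + "z" + "n"
= string_reverse("gx") + "y" + "l" + "n" + "z" + "n"
= string_reverse("x") + "g" + "y" + "l" + "n" + "z" + "n"
= "x" + "g" + "y" + "l" + "n" + "z" + "n"
= "xgylnzn"


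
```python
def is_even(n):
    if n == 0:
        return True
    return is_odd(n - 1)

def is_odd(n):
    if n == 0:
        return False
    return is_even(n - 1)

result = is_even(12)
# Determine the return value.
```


is_even(12)
= is_odd(11)
= is_even(10)
= is_odd(9)
= is_even(8)
= is_odd(7)
= is_even(6)
= is_odd(5)
= is_even(4)
= is_odd(3)
= is_even(2)
= is_odd(1)
= is_even(0)
n == 0: return True
= True


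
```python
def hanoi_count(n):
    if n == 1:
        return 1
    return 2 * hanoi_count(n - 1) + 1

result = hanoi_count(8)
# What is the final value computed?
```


hanoi_count(8)
= 2 * hanoi_count(7) + 1
= 2 * (2 * hanoi_count(6) + 1) + 1
= 2 * (2 * (2 * hanoi_count(5) + 1) + 1) + 1
= 2 * (2 * (2 * (2 * hanoi_count(4) + 1) + 1) + 1) + 1
= 2 * (2 * (2 * (2 * (2 * hanoi_count(3) + 1) + 1) + 1) + 1) + 1
= 2 * (2 * (2 * (2 * (2 * (2 * hanoi_count(2) + 1) + 1) + 1) + 1) + 1) + 1
= 2 * (2 * (2 * (2 * (2 * (2 * (2 * hanoi_count(1) + 1) + 1) + 1) + 1) + 1) + 1) + 1
Now compute bottom-up:
hanoi_count(1) = 1
hanoi_count(2) = 2 * 1 + 1 = 3
hanoi_count(3) = 2 * 3 + 1 = 7
hanoi_count(4) = 2 * 7 + 1 = 15
hanoi_count(5) = 2 * 15 + 1 = 31
hanoi_count(6) = 2 * 31 + 1 = 63
hanoi_count(7) = 2 * 63 + 1 = 127
hanoi_count(8) = 2 * 127 + 1 = 255
= 255


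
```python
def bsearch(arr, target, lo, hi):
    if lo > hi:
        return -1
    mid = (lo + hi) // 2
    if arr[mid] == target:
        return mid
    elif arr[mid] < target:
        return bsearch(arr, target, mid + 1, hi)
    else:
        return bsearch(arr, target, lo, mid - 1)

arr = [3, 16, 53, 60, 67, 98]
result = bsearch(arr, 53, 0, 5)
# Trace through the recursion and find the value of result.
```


bsearch(arr, 53, 0, 5)
lo=0, hi=5, mid=2, arr[mid]=53
arr[2] == 53, found at index 2
= 2


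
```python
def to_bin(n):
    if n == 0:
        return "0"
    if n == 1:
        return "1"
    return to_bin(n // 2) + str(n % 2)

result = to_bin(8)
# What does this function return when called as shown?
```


to_bin(8)
= to_bin(4) + "0"
= to_bin(2) + "0" + "0"
= to_bin(1) + "0" + "0" + "0"
= "1" + "0" + "0" + "0"
= "1000"


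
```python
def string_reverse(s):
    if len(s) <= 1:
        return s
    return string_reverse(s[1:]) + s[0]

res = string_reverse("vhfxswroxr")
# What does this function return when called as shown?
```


string_reverse("vhfxswroxr")
= string_reverse("hfxswroxr") + "v"
= string_reverse("fxswroxr") + "h" + "v"
= string_reverse("xswroxr") + "f" + "h" + "v"
= string_reverse("swroxr") + "x" + "f" + "h" + "v"
= string_reverse("wroxr") + "s" + "x" + "f" + "h" + "v"
= string_reverse("roxr") + "w" + "s" + "x" + "f" + "h" + "v"
= string_reverse("oxr") + "r" + "w" + "s" + "x" + "f" + "h" + "v"
= string_reverse("xr") + "o" + "r" + "w" + "s" + "x" + "f" + "h" + "v"
= string_reverse("r") + "x" + "o" + "r" + "w" + "s" + "x" + "f" + "h" + "v"
= "r" + "x" + "o" + "r" + "w" + "s" + "x" + "f" + "h" + "v"
= "rxorwsxfhv"


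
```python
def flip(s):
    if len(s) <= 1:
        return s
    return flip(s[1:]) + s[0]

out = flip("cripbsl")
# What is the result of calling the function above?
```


flip("cripbsl")
= flip("ripbsl") + "c"
= flip("ipbsl") + "r" + "c"
= flip("pbsl") + "i" + "r" + "c"
= flip("bsl") + "p" + "i" + "r" + "c"
= flip("sl") + "b" + "p" + "i" + "r" + "c"
= flip("l") + "s" + "b" + "p" + "i" + "r" + "c"
= "l" + "s" + "b" + "p" + "i" + "r" + "c"
= "lsbpirc"


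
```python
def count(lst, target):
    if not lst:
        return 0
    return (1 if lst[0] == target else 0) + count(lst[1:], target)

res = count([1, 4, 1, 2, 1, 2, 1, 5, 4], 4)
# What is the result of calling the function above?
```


count([1, 4, 1, 2, 1, 2, 1, 5, 4], 4)
lst[0]=1 != 4: 0 + count([4, 1, 2, 1, 2, 1, 5, 4], 4)
lst[0]=4 == 4: 1 + count([1, 2, 1, 2, 1, 5, 4], 4)
lst[0]=1 != 4: 0 + count([2, 1, 2, 1, 5, 4], 4)
lst[0]=2 != 4: 0 + count([1, 2, 1, 5, 4], 4)
lst[0]=1 != 4: 0 + count([2, 1, 5, 4], 4)
lst[0]=2 != 4: 0 + count([1, 5, 4], 4)
lst[0]=1 != 4: 0 + count([5, 4], 4)
lst[0]=5 != 4: 0 + count([4], 4)
lst[0]=4 == 4: 1 + count([], 4)
= 2


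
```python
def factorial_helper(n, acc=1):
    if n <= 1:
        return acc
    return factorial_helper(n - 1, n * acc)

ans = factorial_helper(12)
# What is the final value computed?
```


factorial_helper(12, 1)
= factorial_helper(11, 12 * 1) = factorial_helper(11, 12)
= factorial_helper(10, 11 * 12) = factorial_helper(10, 132)
= factorial_helper(9, 10 * 132) = factorial_helper(9, 1320)
= factorial_helper(8, 9 * 1320) = factorial_helper(8, 11880)
= factorial_helper(7, 8 * 11880) = factorial_helper(7, 95040)
= factorial_helper(6, 7 * 95040) = factorial_helper(6, 665280)
= factorial_helper(5, 6 * 665280) = factorial_helper(5, 3991680)
= factorial_helper(4, 5 * 3991680) = factorial_helper(4, 19958400)
= factorial_helper(3, 4 * 19958400) = factorial_helper(3, 79833600)
= factorial_helper(2, 3 * 79833600) = factorial_helper(2, 239500800)
= factorial_helper(1, 2 * 239500800) = factorial_helper(1, 479001600)
n <= 1, return acc = 479001600


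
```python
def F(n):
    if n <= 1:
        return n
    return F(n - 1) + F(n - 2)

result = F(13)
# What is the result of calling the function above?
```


F(13)
= F(12) + F(11)
= (F(11) + F(10)) + F(11)
Computing bottom-up: F(0)=0, F(1)=1, F(2)=1, F(3)=2, F(4)=3, F(5)=5, F(6)=8, F(7)=13, F(8)=21, F(9)=34, F(10)=55, F(11)=89, F(12)=144, F(13)=233
= 233


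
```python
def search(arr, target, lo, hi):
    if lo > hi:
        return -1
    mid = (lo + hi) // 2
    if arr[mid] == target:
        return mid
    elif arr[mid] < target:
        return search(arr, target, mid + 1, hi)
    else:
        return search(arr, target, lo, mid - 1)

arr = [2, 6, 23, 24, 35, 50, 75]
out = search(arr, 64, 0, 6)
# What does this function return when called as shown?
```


search(arr, 64, 0, 6)
lo=0, hi=6, mid=3, arr[mid]=24
24 < 64, search right half
lo=4, hi=6, mid=5, arr[mid]=50
50 < 64, search right half
lo=6, hi=6, mid=6, arr[mid]=75
75 > 64, search left half
lo > hi, target not found, return -1
= -1


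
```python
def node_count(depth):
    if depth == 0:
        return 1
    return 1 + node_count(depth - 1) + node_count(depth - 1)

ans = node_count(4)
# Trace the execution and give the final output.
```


node_count(4)
= 1 + node_count(3) + node_count(3)
= 1 + 2 * node_count(3)
node_count(k) = 2^(k+1) - 1
node_count(0) = 1
node_count(1) = 3
node_count(2) = 7
node_count(3) = 15
node_count(4) = 31
node_count(4) = 2^5 - 1 = 31


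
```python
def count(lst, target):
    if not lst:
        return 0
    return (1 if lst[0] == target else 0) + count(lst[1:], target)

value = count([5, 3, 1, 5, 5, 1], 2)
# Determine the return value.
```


count([5, 3, 1, 5, 5, 1], 2)
lst[0]=5 != 2: 0 + count([3, 1, 5, 5, 1], 2)
lst[0]=3 != 2: 0 + count([1, 5, 5, 1], 2)
lst[0]=1 != 2: 0 + count([5, 5, 1], 2)
lst[0]=5 != 2: 0 + count([5, 1], 2)
lst[0]=5 != 2: 0 + count([1], 2)
lst[0]=1 != 2: 0 + count([], 2)
= 0


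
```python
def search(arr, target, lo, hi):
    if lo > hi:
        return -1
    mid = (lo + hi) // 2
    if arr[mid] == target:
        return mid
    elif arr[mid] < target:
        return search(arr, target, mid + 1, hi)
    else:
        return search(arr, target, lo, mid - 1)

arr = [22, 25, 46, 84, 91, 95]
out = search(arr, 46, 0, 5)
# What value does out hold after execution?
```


search(arr, 46, 0, 5)
lo=0, hi=5, mid=2, arr[mid]=46
arr[2] == 46, found at index 2
= 2


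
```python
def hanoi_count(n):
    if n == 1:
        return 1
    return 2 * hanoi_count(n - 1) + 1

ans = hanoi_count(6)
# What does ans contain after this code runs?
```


hanoi_count(6)
= 2 * hanoi_count(5) + 1
= 2 * (2 * hanoi_count(4) + 1) + 1
= 2 * (2 * (2 * hanoi_count(3) + 1) + 1) + 1
= 2 * (2 * (2 * (2 * hanoi_count(2) + 1) + 1) + 1) + 1
= 2 * (2 * (2 * (2 * (2 * hanoi_count(1) + 1) + 1) + 1) + 1) + 1
Now compute bottom-up:
hanoi_count(1) = 1
hanoi_count(2) = 2 * 1 + 1 = 3
hanoi_count(3) = 2 * 3 + 1 = 7
hanoi_count(4) = 2 * 7 + 1 = 15
hanoi_count(5) = 2 * 15 + 1 = 31
hanoi_count(6) = 2 * 31 + 1 = 63
= 63


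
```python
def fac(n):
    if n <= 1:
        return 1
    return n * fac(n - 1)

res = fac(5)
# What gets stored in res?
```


fac(5)
= 5 * fac(4)
= 5 * 4 * fac(3)
= 5 * 4 * 3 * fac(2)
= 5 * 4 * 3 * 2 * fac(1)
= 5 * 4 * 3 * 2 * 1
= 120


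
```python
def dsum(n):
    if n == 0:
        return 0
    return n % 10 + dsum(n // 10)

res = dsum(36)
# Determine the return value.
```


dsum(36)
= 6 + dsum(3)
= 6 + 3 + dsum(0)
= 6 + 3 + 0
= 9


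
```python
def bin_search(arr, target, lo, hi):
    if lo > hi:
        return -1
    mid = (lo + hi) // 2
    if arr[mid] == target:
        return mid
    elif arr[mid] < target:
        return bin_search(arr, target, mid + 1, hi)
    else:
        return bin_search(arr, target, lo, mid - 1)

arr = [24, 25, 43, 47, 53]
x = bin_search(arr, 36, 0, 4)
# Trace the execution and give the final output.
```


bin_search(arr, 36, 0, 4)
lo=0, hi=4, mid=2, arr[mid]=43
43 > 36, search left half
lo=0, hi=1, mid=0, arr[mid]=24
24 < 36, search right half
lo=1, hi=1, mid=1, arr[mid]=25
25 < 36, search right half
lo > hi, target not found, return -1
= -1


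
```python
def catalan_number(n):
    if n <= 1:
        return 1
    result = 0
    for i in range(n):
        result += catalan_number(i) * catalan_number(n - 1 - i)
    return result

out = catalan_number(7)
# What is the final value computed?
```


catalan_number(7)
= sum of catalan_number(i) * catalan_number(7-1-i) for i in 0..6
First compute sub-values bottom-up:
  catalan_number(0) = 1, catalan_number(1) = 1
  catalan_number(2) = 1*1 + 1*1 = 2
  catalan_number(3) = 1*2 + 1*1 + 2*1 = 5
  catalan_number(4) = 1*5 + 1*2 + 2*1 + 5*1 = 14
  catalan_number(5) = 1*14 + 1*5 + 2*2 + 5*1 + 14*1 = 42
  catalan_number(6) = 1*42 + 1*14 + 2*5 + 5*2 + 14*1 + 42*1 = 132
Now catalan_number(7):
  catalan_number(0)*catalan_number(6) = 1*132 = 132
  catalan_number(1)*catalan_number(5) = 1*42 = 42
  catalan_number(2)*catalan_number(4) = 2*14 = 28
  catalan_number(3)*catalan_number(3) = 5*5 = 25
  catalan_number(4)*catalan_number(2) = 14*2 = 28
  catalan_number(5)*catalan_number(1) = 42*1 = 42
  catalan_number(6)*catalan_number(0) = 132*1 = 132
= 132 + 42 + 28 + 25 + 28 + 42 + 132
= 429
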